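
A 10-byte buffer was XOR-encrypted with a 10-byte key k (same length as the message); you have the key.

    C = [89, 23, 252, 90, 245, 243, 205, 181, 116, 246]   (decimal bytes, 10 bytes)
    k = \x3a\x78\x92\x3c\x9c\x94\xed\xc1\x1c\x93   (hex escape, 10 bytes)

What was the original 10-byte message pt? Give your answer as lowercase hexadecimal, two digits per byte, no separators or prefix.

XOR is its own inverse, so applying the key byte-wise gives the result directly.
59 ⊕ 3a = 63
17 ⊕ 78 = 6f
fc ⊕ 92 = 6e
5a ⊕ 3c = 66
f5 ⊕ 9c = 69
f3 ⊕ 94 = 67
cd ⊕ ed = 20
b5 ⊕ c1 = 74
74 ⊕ 1c = 68
f6 ⊕ 93 = 65

636f6e66696720746865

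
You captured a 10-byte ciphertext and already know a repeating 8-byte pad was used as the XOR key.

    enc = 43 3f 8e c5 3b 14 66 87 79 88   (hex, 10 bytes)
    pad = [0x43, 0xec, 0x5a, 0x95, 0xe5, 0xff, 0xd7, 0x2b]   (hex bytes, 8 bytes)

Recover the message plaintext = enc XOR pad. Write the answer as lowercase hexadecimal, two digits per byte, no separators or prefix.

The 8-byte key repeats, so the effective keystream is 43 ec 5a 95 e5 ff d7 2b 43 ec.
byte 0: 01000011 ^ 01000011 = 00000000
byte 1: 00111111 ^ 11101100 = 11010011
byte 2: 10001110 ^ 01011010 = 11010100
byte 3: 11000101 ^ 10010101 = 01010000
byte 4: 00111011 ^ 11100101 = 11011110
byte 5: 00010100 ^ 11111111 = 11101011
byte 6: 01100110 ^ 11010111 = 10110001
byte 7: 10000111 ^ 00101011 = 10101100
byte 8: 01111001 ^ 01000011 = 00111010
byte 9: 10001000 ^ 11101100 = 01100100

00d3d450deebb1ac3a64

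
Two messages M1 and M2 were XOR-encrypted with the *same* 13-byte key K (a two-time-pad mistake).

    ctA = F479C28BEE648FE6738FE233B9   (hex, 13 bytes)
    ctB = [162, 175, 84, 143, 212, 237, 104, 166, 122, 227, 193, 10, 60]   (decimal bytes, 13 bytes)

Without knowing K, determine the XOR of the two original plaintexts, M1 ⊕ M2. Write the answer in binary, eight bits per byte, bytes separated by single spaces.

ctA ⊕ ctB = (M1 ⊕ K) ⊕ (M2 ⊕ K) = M1 ⊕ M2 — the shared key cancels under XOR.
f4 xor a2 = 56
79 xor af = d6
c2 xor 54 = 96
8b xor 8f = 04
ee xor d4 = 3a
64 xor ed = 89
8f xor 68 = e7
e6 xor a6 = 40
73 xor 7a = 09
8f xor e3 = 6c
e2 xor c1 = 23
33 xor 0a = 39
b9 xor 3c = 85

01010110 11010110 10010110 00000100 00111010 10001001 11100111 01000000 00001001 01101100 00100011 00111001 10000101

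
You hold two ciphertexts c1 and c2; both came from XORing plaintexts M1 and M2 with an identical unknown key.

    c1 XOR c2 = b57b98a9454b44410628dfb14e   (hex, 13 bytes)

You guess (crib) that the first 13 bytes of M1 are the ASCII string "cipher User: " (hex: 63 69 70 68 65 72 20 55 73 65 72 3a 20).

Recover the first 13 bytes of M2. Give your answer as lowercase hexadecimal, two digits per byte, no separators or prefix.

Since c1 ⊕ c2 = M1 ⊕ M2, XORing with the guessed M1 bytes yields the corresponding M2 bytes: M2 = (c1 ⊕ c2) ⊕ M1.
10110101 xor 01100011 = 11010110
01111011 xor 01101001 = 00010010
10011000 xor 01110000 = 11101000
10101001 xor 01101000 = 11000001
01000101 xor 01100101 = 00100000
01001011 xor 01110010 = 00111001
01000100 xor 00100000 = 01100100
01000001 xor 01010101 = 00010100
00000110 xor 01110011 = 01110101
00101000 xor 01100101 = 01001101
11011111 xor 01110010 = 10101101
10110001 xor 00111010 = 10001011
01001110 xor 00100000 = 01101110

d612e8c120396414754dad8b6e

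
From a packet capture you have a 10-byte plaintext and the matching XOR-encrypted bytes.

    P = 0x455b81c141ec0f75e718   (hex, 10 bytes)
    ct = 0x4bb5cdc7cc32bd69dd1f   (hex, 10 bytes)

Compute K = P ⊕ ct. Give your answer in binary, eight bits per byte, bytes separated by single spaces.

Since ct = P ⊕ K, XORing both sides with P gives K = P ⊕ ct.
 69 ⊕  75 =  14
 91 ⊕ 181 = 238
129 ⊕ 205 =  76
193 ⊕ 199 =   6
 65 ⊕ 204 = 141
236 ⊕  50 = 222
 15 ⊕ 189 = 178
117 ⊕ 105 =  28
231 ⊕ 221 =  58
 24 ⊕  31 =   7

00001110 11101110 01001100 00000110 10001101 11011110 10110010 00011100 00111010 00000111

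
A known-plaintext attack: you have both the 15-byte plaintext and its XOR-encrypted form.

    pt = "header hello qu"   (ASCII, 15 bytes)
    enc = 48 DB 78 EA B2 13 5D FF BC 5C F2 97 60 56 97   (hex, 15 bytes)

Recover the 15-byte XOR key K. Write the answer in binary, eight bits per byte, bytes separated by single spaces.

Since enc = pt ⊕ K, XORing both sides with pt gives K = pt ⊕ enc.
byte 0: 68 XOR 48 = 20
byte 1: 65 XOR db = be
byte 2: 61 XOR 78 = 19
byte 3: 64 XOR ea = 8e
byte 4: 65 XOR b2 = d7
byte 5: 72 XOR 13 = 61
byte 6: 20 XOR 5d = 7d
byte 7: 68 XOR ff = 97
byte 8: 65 XOR bc = d9
byte 9: 6c XOR 5c = 30
byte 10: 6c XOR f2 = 9e
byte 11: 6f XOR 97 = f8
byte 12: 20 XOR 60 = 40
byte 13: 71 XOR 56 = 27
byte 14: 75 XOR 97 = e2

00100000 10111110 00011001 10001110 11010111 01100001 01111101 10010111 11011001 00110000 10011110 11111000 01000000 00100111 11100010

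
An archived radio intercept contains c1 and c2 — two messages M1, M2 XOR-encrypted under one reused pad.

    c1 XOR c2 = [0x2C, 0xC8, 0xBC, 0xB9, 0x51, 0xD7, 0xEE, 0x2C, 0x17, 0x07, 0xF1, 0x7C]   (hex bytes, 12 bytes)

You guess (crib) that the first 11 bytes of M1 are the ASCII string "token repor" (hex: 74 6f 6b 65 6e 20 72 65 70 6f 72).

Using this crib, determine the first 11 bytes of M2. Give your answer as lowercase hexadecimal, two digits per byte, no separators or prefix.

Since c1 ⊕ c2 = M1 ⊕ M2, XORing with the guessed M1 bytes yields the corresponding M2 bytes: M2 = (c1 ⊕ c2) ⊕ M1.
 44 ⊕ 116 =  88
200 ⊕ 111 = 167
188 ⊕ 107 = 215
185 ⊕ 101 = 220
 81 ⊕ 110 =  63
215 ⊕  32 = 247
238 ⊕ 114 = 156
 44 ⊕ 101 =  73
 23 ⊕ 112 = 103
  7 ⊕ 111 = 104
241 ⊕ 114 = 131

58a7d7dc3ff79c49676883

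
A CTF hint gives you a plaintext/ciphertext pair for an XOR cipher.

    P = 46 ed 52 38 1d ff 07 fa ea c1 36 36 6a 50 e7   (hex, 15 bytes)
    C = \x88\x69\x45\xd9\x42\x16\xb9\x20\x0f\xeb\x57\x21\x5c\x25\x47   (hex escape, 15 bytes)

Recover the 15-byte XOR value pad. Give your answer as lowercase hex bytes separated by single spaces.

ce 84 17 e1 5f e9 be da e5 2a 61 17 36 75 a0

Since C = P ⊕ pad, XORing both sides with P gives pad = P ⊕ C.
46 XOR 88 = ce
ed XOR 69 = 84
52 XOR 45 = 17
38 XOR d9 = e1
1d XOR 42 = 5f
ff XOR 16 = e9
07 XOR b9 = be
fa XOR 20 = da
ea XOR 0f = e5
c1 XOR eb = 2a
36 XOR 57 = 61
36 XOR 21 = 17
6a XOR 5c = 36
50 XOR 25 = 75
e7 XOR 47 = a0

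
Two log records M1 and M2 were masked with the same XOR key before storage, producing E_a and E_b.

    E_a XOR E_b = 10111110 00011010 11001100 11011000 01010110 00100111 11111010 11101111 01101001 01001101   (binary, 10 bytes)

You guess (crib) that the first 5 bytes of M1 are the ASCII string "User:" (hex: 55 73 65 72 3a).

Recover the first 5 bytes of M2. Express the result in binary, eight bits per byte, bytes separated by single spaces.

11101011 01101001 10101001 10101010 01101100

Since E_a ⊕ E_b = M1 ⊕ M2, XORing with the guessed M1 bytes yields the corresponding M2 bytes: M2 = (E_a ⊕ E_b) ⊕ M1.
10111110 xor 01010101 = 11101011
00011010 xor 01110011 = 01101001
11001100 xor 01100101 = 10101001
11011000 xor 01110010 = 10101010
01010110 xor 00111010 = 01101100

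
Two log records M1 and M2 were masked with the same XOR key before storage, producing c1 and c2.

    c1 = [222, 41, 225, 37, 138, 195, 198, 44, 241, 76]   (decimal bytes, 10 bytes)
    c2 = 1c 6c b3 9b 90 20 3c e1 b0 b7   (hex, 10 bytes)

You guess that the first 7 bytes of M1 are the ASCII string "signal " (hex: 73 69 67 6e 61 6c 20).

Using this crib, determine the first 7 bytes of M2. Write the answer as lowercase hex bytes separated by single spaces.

First, c1 ⊕ c2 = (M1 ⊕ K) ⊕ (M2 ⊕ K) = M1 ⊕ M2, so the key drops out. Then M2 = (M1 ⊕ M2) ⊕ M1 over the first 7 bytes.
byte 0: (de ^ 1c) ^ 73 = c2 ^ 73 = b1
byte 1: (29 ^ 6c) ^ 69 = 45 ^ 69 = 2c
byte 2: (e1 ^ b3) ^ 67 = 52 ^ 67 = 35
byte 3: (25 ^ 9b) ^ 6e = be ^ 6e = d0
byte 4: (8a ^ 90) ^ 61 = 1a ^ 61 = 7b
byte 5: (c3 ^ 20) ^ 6c = e3 ^ 6c = 8f
byte 6: (c6 ^ 3c) ^ 20 = fa ^ 20 = da

b1 2c 35 d0 7b 8f da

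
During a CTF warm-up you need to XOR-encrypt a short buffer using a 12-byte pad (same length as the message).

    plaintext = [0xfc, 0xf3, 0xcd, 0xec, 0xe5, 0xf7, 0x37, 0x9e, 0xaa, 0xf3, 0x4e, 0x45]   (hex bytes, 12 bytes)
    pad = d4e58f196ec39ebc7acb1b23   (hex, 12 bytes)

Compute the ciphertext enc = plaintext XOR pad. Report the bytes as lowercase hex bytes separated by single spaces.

11111100 ⊕ 11010100 = 00101000
11110011 ⊕ 11100101 = 00010110
11001101 ⊕ 10001111 = 01000010
11101100 ⊕ 00011001 = 11110101
11100101 ⊕ 01101110 = 10001011
11110111 ⊕ 11000011 = 00110100
00110111 ⊕ 10011110 = 10101001
10011110 ⊕ 10111100 = 00100010
10101010 ⊕ 01111010 = 11010000
11110011 ⊕ 11001011 = 00111000
01001110 ⊕ 00011011 = 01010101
01000101 ⊕ 00100011 = 01100110

28 16 42 f5 8b 34 a9 22 d0 38 55 66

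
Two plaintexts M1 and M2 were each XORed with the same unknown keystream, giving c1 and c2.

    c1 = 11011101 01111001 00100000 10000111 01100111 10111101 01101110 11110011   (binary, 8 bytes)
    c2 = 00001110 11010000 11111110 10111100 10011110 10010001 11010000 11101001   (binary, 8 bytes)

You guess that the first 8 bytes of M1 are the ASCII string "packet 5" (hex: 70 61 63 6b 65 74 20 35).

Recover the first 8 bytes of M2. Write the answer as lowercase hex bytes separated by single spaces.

First, c1 ⊕ c2 = (M1 ⊕ K) ⊕ (M2 ⊕ K) = M1 ⊕ M2, so the key drops out. Then M2 = (M1 ⊕ M2) ⊕ M1 over the first 8 bytes.
byte 0: (dd xor 0e) xor 70 = d3 xor 70 = a3
byte 1: (79 xor d0) xor 61 = a9 xor 61 = c8
byte 2: (20 xor fe) xor 63 = de xor 63 = bd
byte 3: (87 xor bc) xor 6b = 3b xor 6b = 50
byte 4: (67 xor 9e) xor 65 = f9 xor 65 = 9c
byte 5: (bd xor 91) xor 74 = 2c xor 74 = 58
byte 6: (6e xor d0) xor 20 = be xor 20 = 9e
byte 7: (f3 xor e9) xor 35 = 1a xor 35 = 2f

a3 c8 bd 50 9c 58 9e 2f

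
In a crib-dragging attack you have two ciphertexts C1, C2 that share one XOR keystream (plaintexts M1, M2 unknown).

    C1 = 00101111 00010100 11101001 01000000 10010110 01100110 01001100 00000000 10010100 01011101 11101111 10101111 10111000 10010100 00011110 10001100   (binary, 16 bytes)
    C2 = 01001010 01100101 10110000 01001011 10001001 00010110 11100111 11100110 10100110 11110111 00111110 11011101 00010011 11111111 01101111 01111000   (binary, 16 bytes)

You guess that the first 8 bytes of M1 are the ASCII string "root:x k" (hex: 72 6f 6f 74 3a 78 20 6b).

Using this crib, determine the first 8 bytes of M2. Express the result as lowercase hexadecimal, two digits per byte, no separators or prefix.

First, C1 ⊕ C2 = (M1 ⊕ K) ⊕ (M2 ⊕ K) = M1 ⊕ M2, so the key drops out. Then M2 = (M1 ⊕ M2) ⊕ M1 over the first 8 bytes.
byte 0: (2f XOR 4a) XOR 72 = 65 XOR 72 = 17
byte 1: (14 XOR 65) XOR 6f = 71 XOR 6f = 1e
byte 2: (e9 XOR b0) XOR 6f = 59 XOR 6f = 36
byte 3: (40 XOR 4b) XOR 74 = 0b XOR 74 = 7f
byte 4: (96 XOR 89) XOR 3a = 1f XOR 3a = 25
byte 5: (66 XOR 16) XOR 78 = 70 XOR 78 = 08
byte 6: (4c XOR e7) XOR 20 = ab XOR 20 = 8b
byte 7: (00 XOR e6) XOR 6b = e6 XOR 6b = 8d

171e367f25088b8d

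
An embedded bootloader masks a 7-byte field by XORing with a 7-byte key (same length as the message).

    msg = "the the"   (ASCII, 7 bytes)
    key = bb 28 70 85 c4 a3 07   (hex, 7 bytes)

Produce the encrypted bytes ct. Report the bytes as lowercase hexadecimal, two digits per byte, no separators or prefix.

XOR is its own inverse, so applying the key byte-wise gives the result directly.
116 ^ 187 = 207
104 ^  40 =  64
101 ^ 112 =  21
 32 ^ 133 = 165
116 ^ 196 = 176
104 ^ 163 = 203
101 ^   7 =  98

cf4015a5b0cb62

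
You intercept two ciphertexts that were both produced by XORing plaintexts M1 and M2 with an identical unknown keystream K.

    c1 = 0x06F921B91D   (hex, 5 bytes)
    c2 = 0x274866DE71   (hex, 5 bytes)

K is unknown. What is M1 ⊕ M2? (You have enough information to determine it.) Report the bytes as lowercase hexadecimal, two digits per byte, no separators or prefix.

21b147676c

c1 ⊕ c2 = (M1 ⊕ K) ⊕ (M2 ⊕ K) = M1 ⊕ M2 — the shared key cancels under XOR.
  6 ⊕  39 =  33
249 ⊕  72 = 177
 33 ⊕ 102 =  71
185 ⊕ 222 = 103
 29 ⊕ 113 = 108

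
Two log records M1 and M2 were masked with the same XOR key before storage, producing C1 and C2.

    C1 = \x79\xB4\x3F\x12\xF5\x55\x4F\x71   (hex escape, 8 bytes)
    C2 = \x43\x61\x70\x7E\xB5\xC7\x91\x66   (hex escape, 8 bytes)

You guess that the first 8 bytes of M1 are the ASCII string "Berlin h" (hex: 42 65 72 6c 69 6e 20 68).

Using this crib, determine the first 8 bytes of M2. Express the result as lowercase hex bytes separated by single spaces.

First, C1 ⊕ C2 = (M1 ⊕ K) ⊕ (M2 ⊕ K) = M1 ⊕ M2, so the key drops out. Then M2 = (M1 ⊕ M2) ⊕ M1 over the first 8 bytes.
byte 0: (79 ^ 43) ^ 42 = 3a ^ 42 = 78
byte 1: (b4 ^ 61) ^ 65 = d5 ^ 65 = b0
byte 2: (3f ^ 70) ^ 72 = 4f ^ 72 = 3d
byte 3: (12 ^ 7e) ^ 6c = 6c ^ 6c = 00
byte 4: (f5 ^ b5) ^ 69 = 40 ^ 69 = 29
byte 5: (55 ^ c7) ^ 6e = 92 ^ 6e = fc
byte 6: (4f ^ 91) ^ 20 = de ^ 20 = fe
byte 7: (71 ^ 66) ^ 68 = 17 ^ 68 = 7f

78 b0 3d 00 29 fc fe 7f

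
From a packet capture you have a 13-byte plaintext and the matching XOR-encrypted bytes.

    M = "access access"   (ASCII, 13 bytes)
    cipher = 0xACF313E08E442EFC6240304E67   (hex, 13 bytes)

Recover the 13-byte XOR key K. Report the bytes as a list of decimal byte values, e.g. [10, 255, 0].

Since cipher = M ⊕ K, XORing both sides with M gives K = M ⊕ cipher.
61 XOR ac = cd
63 XOR f3 = 90
63 XOR 13 = 70
65 XOR e0 = 85
73 XOR 8e = fd
73 XOR 44 = 37
20 XOR 2e = 0e
61 XOR fc = 9d
63 XOR 62 = 01
63 XOR 40 = 23
65 XOR 30 = 55
73 XOR 4e = 3d
73 XOR 67 = 14

[205, 144, 112, 133, 253, 55, 14, 157, 1, 35, 85, 61, 20]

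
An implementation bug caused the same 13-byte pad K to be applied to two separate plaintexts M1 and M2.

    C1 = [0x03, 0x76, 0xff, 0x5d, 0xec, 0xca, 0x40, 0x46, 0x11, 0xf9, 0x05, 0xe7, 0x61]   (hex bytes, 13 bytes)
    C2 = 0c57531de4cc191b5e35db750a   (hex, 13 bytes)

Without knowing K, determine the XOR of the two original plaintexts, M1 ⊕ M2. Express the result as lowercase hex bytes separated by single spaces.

C1 ⊕ C2 = (M1 ⊕ K) ⊕ (M2 ⊕ K) = M1 ⊕ M2 — the shared key cancels under XOR.
03 XOR 0c = 0f
76 XOR 57 = 21
ff XOR 53 = ac
5d XOR 1d = 40
ec XOR e4 = 08
ca XOR cc = 06
40 XOR 19 = 59
46 XOR 1b = 5d
11 XOR 5e = 4f
f9 XOR 35 = cc
05 XOR db = de
e7 XOR 75 = 92
61 XOR 0a = 6b

0f 21 ac 40 08 06 59 5d 4f cc de 92 6b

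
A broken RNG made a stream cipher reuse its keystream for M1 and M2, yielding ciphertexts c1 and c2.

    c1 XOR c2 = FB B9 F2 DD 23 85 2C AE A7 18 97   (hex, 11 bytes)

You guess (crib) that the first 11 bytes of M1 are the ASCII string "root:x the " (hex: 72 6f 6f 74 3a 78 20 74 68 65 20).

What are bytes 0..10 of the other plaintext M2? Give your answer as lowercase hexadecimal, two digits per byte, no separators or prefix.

89d69da919fd0cdacf7db7

Since c1 ⊕ c2 = M1 ⊕ M2, XORing with the guessed M1 bytes yields the corresponding M2 bytes: M2 = (c1 ⊕ c2) ⊕ M1.
byte 0: fb ^ 72 = 89
byte 1: b9 ^ 6f = d6
byte 2: f2 ^ 6f = 9d
byte 3: dd ^ 74 = a9
byte 4: 23 ^ 3a = 19
byte 5: 85 ^ 78 = fd
byte 6: 2c ^ 20 = 0c
byte 7: ae ^ 74 = da
byte 8: a7 ^ 68 = cf
byte 9: 18 ^ 65 = 7d
byte 10: 97 ^ 20 = b7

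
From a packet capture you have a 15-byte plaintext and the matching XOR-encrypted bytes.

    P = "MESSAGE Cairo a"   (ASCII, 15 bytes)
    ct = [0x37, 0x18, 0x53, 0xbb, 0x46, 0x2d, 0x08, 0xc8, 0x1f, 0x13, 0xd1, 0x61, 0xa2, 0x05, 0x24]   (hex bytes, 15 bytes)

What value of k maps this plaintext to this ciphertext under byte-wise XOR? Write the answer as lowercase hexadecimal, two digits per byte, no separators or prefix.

Since ct = P ⊕ k, XORing both sides with P gives k = P ⊕ ct.
4d ⊕ 37 = 7a
45 ⊕ 18 = 5d
53 ⊕ 53 = 00
53 ⊕ bb = e8
41 ⊕ 46 = 07
47 ⊕ 2d = 6a
45 ⊕ 08 = 4d
20 ⊕ c8 = e8
43 ⊕ 1f = 5c
61 ⊕ 13 = 72
69 ⊕ d1 = b8
72 ⊕ 61 = 13
6f ⊕ a2 = cd
20 ⊕ 05 = 25
61 ⊕ 24 = 45

7a5d00e8076a4de85c72b813cd2545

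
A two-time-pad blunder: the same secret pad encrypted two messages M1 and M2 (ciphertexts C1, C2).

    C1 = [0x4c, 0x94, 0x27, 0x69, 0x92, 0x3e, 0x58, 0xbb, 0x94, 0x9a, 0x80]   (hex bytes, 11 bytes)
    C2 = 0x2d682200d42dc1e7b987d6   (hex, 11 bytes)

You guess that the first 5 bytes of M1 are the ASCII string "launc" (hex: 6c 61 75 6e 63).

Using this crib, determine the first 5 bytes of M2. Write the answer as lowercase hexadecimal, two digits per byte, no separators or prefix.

First, C1 ⊕ C2 = (M1 ⊕ K) ⊕ (M2 ⊕ K) = M1 ⊕ M2, so the key drops out. Then M2 = (M1 ⊕ M2) ⊕ M1 over the first 5 bytes.
byte 0: (4c ⊕ 2d) ⊕ 6c = 61 ⊕ 6c = 0d
byte 1: (94 ⊕ 68) ⊕ 61 = fc ⊕ 61 = 9d
byte 2: (27 ⊕ 22) ⊕ 75 = 05 ⊕ 75 = 70
byte 3: (69 ⊕ 00) ⊕ 6e = 69 ⊕ 6e = 07
byte 4: (92 ⊕ d4) ⊕ 63 = 46 ⊕ 63 = 25

0d9d700725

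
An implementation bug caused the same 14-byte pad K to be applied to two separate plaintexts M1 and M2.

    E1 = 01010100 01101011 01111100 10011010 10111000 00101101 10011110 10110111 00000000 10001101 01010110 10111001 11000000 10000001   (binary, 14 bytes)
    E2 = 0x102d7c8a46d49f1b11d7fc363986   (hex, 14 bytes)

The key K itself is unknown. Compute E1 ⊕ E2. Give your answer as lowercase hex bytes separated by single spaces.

E1 ⊕ E2 = (M1 ⊕ K) ⊕ (M2 ⊕ K) = M1 ⊕ M2 — the shared key cancels under XOR.
byte 0: 54 XOR 10 = 44
byte 1: 6b XOR 2d = 46
byte 2: 7c XOR 7c = 00
byte 3: 9a XOR 8a = 10
byte 4: b8 XOR 46 = fe
byte 5: 2d XOR d4 = f9
byte 6: 9e XOR 9f = 01
byte 7: b7 XOR 1b = ac
byte 8: 00 XOR 11 = 11
byte 9: 8d XOR d7 = 5a
byte 10: 56 XOR fc = aa
byte 11: b9 XOR 36 = 8f
byte 12: c0 XOR 39 = f9
byte 13: 81 XOR 86 = 07

44 46 00 10 fe f9 01 ac 11 5a aa 8f f9 07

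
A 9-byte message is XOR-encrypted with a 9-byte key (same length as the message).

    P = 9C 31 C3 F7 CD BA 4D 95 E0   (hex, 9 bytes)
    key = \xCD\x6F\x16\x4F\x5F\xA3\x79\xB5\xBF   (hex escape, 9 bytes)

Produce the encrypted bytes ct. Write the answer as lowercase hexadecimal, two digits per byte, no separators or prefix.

515ed5b8921934205f

9c ^ cd = 51
31 ^ 6f = 5e
c3 ^ 16 = d5
f7 ^ 4f = b8
cd ^ 5f = 92
ba ^ a3 = 19
4d ^ 79 = 34
95 ^ b5 = 20
e0 ^ bf = 5f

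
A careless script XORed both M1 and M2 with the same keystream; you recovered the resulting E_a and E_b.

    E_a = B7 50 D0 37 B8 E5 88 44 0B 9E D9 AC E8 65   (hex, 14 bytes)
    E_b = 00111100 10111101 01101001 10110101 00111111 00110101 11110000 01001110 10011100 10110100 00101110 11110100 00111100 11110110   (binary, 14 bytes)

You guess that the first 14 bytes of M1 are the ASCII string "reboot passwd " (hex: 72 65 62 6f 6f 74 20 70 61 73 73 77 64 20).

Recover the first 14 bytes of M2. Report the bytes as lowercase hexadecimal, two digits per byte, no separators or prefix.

First, E_a ⊕ E_b = (M1 ⊕ K) ⊕ (M2 ⊕ K) = M1 ⊕ M2, so the key drops out. Then M2 = (M1 ⊕ M2) ⊕ M1 over the first 14 bytes.
byte 0: (b7 ^ 3c) ^ 72 = 8b ^ 72 = f9
byte 1: (50 ^ bd) ^ 65 = ed ^ 65 = 88
byte 2: (d0 ^ 69) ^ 62 = b9 ^ 62 = db
byte 3: (37 ^ b5) ^ 6f = 82 ^ 6f = ed
byte 4: (b8 ^ 3f) ^ 6f = 87 ^ 6f = e8
byte 5: (e5 ^ 35) ^ 74 = d0 ^ 74 = a4
byte 6: (88 ^ f0) ^ 20 = 78 ^ 20 = 58
byte 7: (44 ^ 4e) ^ 70 = 0a ^ 70 = 7a
byte 8: (0b ^ 9c) ^ 61 = 97 ^ 61 = f6
byte 9: (9e ^ b4) ^ 73 = 2a ^ 73 = 59
byte 10: (d9 ^ 2e) ^ 73 = f7 ^ 73 = 84
byte 11: (ac ^ f4) ^ 77 = 58 ^ 77 = 2f
byte 12: (e8 ^ 3c) ^ 64 = d4 ^ 64 = b0
byte 13: (65 ^ f6) ^ 20 = 93 ^ 20 = b3

f988dbede8a4587af659842fb0b3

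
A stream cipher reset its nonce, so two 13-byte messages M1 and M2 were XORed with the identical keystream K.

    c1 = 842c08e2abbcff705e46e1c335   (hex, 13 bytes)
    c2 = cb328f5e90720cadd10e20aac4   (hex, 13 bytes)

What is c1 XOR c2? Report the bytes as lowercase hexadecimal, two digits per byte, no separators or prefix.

c1 ⊕ c2 = (M1 ⊕ K) ⊕ (M2 ⊕ K) = M1 ⊕ M2 — the shared key cancels under XOR.
byte 0: 84 ^ cb = 4f
byte 1: 2c ^ 32 = 1e
byte 2: 08 ^ 8f = 87
byte 3: e2 ^ 5e = bc
byte 4: ab ^ 90 = 3b
byte 5: bc ^ 72 = ce
byte 6: ff ^ 0c = f3
byte 7: 70 ^ ad = dd
byte 8: 5e ^ d1 = 8f
byte 9: 46 ^ 0e = 48
byte 10: e1 ^ 20 = c1
byte 11: c3 ^ aa = 69
byte 12: 35 ^ c4 = f1

4f1e87bc3bcef3dd8f48c169f1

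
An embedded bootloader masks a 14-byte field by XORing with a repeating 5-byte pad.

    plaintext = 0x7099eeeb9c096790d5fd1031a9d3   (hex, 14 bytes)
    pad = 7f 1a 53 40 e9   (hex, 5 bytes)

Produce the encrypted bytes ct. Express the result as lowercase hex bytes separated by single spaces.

The 5-byte key repeats, so the effective keystream is 7f 1a 53 40 e9 7f 1a 53 40 e9 7f 1a 53 40.
byte 0: 70 ^ 7f = 0f
byte 1: 99 ^ 1a = 83
byte 2: ee ^ 53 = bd
byte 3: eb ^ 40 = ab
byte 4: 9c ^ e9 = 75
byte 5: 09 ^ 7f = 76
byte 6: 67 ^ 1a = 7d
byte 7: 90 ^ 53 = c3
byte 8: d5 ^ 40 = 95
byte 9: fd ^ e9 = 14
byte 10: 10 ^ 7f = 6f
byte 11: 31 ^ 1a = 2b
byte 12: a9 ^ 53 = fa
byte 13: d3 ^ 40 = 93

0f 83 bd ab 75 76 7d c3 95 14 6f 2b fa 93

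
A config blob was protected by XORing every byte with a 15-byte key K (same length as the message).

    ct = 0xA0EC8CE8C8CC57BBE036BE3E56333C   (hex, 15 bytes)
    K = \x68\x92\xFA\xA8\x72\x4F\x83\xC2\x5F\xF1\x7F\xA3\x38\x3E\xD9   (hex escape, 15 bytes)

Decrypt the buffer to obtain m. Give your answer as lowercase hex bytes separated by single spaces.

c8 7e 76 40 ba 83 d4 79 bf c7 c1 9d 6e 0d e5

a0 ^ 68 = c8
ec ^ 92 = 7e
8c ^ fa = 76
e8 ^ a8 = 40
c8 ^ 72 = ba
cc ^ 4f = 83
57 ^ 83 = d4
bb ^ c2 = 79
e0 ^ 5f = bf
36 ^ f1 = c7
be ^ 7f = c1
3e ^ a3 = 9d
56 ^ 38 = 6e
33 ^ 3e = 0d
3c ^ d9 = e5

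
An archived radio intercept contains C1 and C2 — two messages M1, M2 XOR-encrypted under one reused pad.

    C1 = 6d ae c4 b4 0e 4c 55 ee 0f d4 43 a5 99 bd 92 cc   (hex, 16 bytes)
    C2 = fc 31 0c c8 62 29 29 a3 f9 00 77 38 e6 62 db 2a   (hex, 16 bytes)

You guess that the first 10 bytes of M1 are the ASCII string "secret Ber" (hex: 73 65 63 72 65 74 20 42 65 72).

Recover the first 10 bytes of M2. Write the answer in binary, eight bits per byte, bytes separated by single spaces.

First, C1 ⊕ C2 = (M1 ⊕ K) ⊕ (M2 ⊕ K) = M1 ⊕ M2, so the key drops out. Then M2 = (M1 ⊕ M2) ⊕ M1 over the first 10 bytes.
byte 0: (6d ^ fc) ^ 73 = 91 ^ 73 = e2
byte 1: (ae ^ 31) ^ 65 = 9f ^ 65 = fa
byte 2: (c4 ^ 0c) ^ 63 = c8 ^ 63 = ab
byte 3: (b4 ^ c8) ^ 72 = 7c ^ 72 = 0e
byte 4: (0e ^ 62) ^ 65 = 6c ^ 65 = 09
byte 5: (4c ^ 29) ^ 74 = 65 ^ 74 = 11
byte 6: (55 ^ 29) ^ 20 = 7c ^ 20 = 5c
byte 7: (ee ^ a3) ^ 42 = 4d ^ 42 = 0f
byte 8: (0f ^ f9) ^ 65 = f6 ^ 65 = 93
byte 9: (d4 ^ 00) ^ 72 = d4 ^ 72 = a6

11100010 11111010 10101011 00001110 00001001 00010001 01011100 00001111 10010011 10100110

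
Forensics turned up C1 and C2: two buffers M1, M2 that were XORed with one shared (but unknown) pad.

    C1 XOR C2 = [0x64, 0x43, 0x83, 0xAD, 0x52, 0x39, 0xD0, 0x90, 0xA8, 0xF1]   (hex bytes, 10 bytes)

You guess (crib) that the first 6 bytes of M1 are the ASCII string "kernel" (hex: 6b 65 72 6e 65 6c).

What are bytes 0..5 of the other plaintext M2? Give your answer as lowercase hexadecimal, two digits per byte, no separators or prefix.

0f26f1c33755

Since C1 ⊕ C2 = M1 ⊕ M2, XORing with the guessed M1 bytes yields the corresponding M2 bytes: M2 = (C1 ⊕ C2) ⊕ M1.
64 xor 6b = 0f
43 xor 65 = 26
83 xor 72 = f1
ad xor 6e = c3
52 xor 65 = 37
39 xor 6c = 55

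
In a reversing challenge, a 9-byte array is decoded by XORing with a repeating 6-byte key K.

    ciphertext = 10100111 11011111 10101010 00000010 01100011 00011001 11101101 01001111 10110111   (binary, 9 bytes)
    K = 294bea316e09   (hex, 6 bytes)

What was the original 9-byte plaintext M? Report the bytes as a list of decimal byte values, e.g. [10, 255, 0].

[142, 148, 64, 51, 13, 16, 196, 4, 93]

The 6-byte key repeats, so the effective keystream is 29 4b ea 31 6e 09 29 4b ea.
byte 0: 10100111 XOR 00101001 = 10001110
byte 1: 11011111 XOR 01001011 = 10010100
byte 2: 10101010 XOR 11101010 = 01000000
byte 3: 00000010 XOR 00110001 = 00110011
byte 4: 01100011 XOR 01101110 = 00001101
byte 5: 00011001 XOR 00001001 = 00010000
byte 6: 11101101 XOR 00101001 = 11000100
byte 7: 01001111 XOR 01001011 = 00000100
byte 8: 10110111 XOR 11101010 = 01011101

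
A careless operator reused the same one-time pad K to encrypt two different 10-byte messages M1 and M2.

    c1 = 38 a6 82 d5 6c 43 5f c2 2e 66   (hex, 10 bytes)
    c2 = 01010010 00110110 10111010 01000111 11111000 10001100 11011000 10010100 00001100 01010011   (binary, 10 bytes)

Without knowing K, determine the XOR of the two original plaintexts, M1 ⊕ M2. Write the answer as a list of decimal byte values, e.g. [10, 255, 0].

c1 ⊕ c2 = (M1 ⊕ K) ⊕ (M2 ⊕ K) = M1 ⊕ M2 — the shared key cancels under XOR.
byte 0: 38 ^ 52 = 6a
byte 1: a6 ^ 36 = 90
byte 2: 82 ^ ba = 38
byte 3: d5 ^ 47 = 92
byte 4: 6c ^ f8 = 94
byte 5: 43 ^ 8c = cf
byte 6: 5f ^ d8 = 87
byte 7: c2 ^ 94 = 56
byte 8: 2e ^ 0c = 22
byte 9: 66 ^ 53 = 35

[106, 144, 56, 146, 148, 207, 135, 86, 34, 53]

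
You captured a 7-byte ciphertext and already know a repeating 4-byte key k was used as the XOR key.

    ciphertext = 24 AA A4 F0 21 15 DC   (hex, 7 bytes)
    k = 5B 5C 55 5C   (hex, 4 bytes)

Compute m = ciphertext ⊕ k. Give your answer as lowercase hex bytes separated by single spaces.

7f f6 f1 ac 7a 49 89

The 4-byte key repeats, so the effective keystream is 5b 5c 55 5c 5b 5c 55.
byte 0: 00100100 XOR 01011011 = 01111111
byte 1: 10101010 XOR 01011100 = 11110110
byte 2: 10100100 XOR 01010101 = 11110001
byte 3: 11110000 XOR 01011100 = 10101100
byte 4: 00100001 XOR 01011011 = 01111010
byte 5: 00010101 XOR 01011100 = 01001001
byte 6: 11011100 XOR 01010101 = 10001001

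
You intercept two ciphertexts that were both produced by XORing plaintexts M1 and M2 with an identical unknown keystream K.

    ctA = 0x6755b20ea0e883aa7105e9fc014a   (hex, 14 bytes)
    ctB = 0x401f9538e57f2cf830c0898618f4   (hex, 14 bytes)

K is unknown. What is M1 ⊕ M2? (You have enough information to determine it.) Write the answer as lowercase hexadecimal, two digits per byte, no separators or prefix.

274a27364597af5241c5607a19be

ctA ⊕ ctB = (M1 ⊕ K) ⊕ (M2 ⊕ K) = M1 ⊕ M2 — the shared key cancels under XOR.
byte 0: 67 ⊕ 40 = 27
byte 1: 55 ⊕ 1f = 4a
byte 2: b2 ⊕ 95 = 27
byte 3: 0e ⊕ 38 = 36
byte 4: a0 ⊕ e5 = 45
byte 5: e8 ⊕ 7f = 97
byte 6: 83 ⊕ 2c = af
byte 7: aa ⊕ f8 = 52
byte 8: 71 ⊕ 30 = 41
byte 9: 05 ⊕ c0 = c5
byte 10: e9 ⊕ 89 = 60
byte 11: fc ⊕ 86 = 7a
byte 12: 01 ⊕ 18 = 19
byte 13: 4a ⊕ f4 = be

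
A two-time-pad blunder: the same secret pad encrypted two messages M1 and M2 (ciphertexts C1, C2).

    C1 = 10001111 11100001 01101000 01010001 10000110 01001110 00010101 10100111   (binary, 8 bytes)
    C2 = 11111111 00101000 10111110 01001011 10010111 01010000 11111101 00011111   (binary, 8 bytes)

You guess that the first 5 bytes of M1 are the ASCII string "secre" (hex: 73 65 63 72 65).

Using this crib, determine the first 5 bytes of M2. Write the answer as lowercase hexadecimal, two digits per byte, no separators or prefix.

03acb56874

First, C1 ⊕ C2 = (M1 ⊕ K) ⊕ (M2 ⊕ K) = M1 ⊕ M2, so the key drops out. Then M2 = (M1 ⊕ M2) ⊕ M1 over the first 5 bytes.
byte 0: (8f XOR ff) XOR 73 = 70 XOR 73 = 03
byte 1: (e1 XOR 28) XOR 65 = c9 XOR 65 = ac
byte 2: (68 XOR be) XOR 63 = d6 XOR 63 = b5
byte 3: (51 XOR 4b) XOR 72 = 1a XOR 72 = 68
byte 4: (86 XOR 97) XOR 65 = 11 XOR 65 = 74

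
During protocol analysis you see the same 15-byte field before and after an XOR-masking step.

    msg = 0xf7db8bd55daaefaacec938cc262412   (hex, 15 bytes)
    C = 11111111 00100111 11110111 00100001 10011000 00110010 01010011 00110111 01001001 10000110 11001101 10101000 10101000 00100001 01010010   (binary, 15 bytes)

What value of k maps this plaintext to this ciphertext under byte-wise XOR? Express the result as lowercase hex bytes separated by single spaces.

Since C = msg ⊕ k, XORing both sides with msg gives k = msg ⊕ C.
f7 XOR ff = 08
db XOR 27 = fc
8b XOR f7 = 7c
d5 XOR 21 = f4
5d XOR 98 = c5
aa XOR 32 = 98
ef XOR 53 = bc
aa XOR 37 = 9d
ce XOR 49 = 87
c9 XOR 86 = 4f
38 XOR cd = f5
cc XOR a8 = 64
26 XOR a8 = 8e
24 XOR 21 = 05
12 XOR 52 = 40

08 fc 7c f4 c5 98 bc 9d 87 4f f5 64 8e 05 40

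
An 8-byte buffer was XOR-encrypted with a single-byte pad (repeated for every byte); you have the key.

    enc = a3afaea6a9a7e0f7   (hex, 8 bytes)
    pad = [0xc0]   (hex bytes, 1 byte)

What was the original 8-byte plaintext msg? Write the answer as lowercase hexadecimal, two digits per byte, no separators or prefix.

636f6e6669672037

The 1-byte key repeats, so the effective keystream is c0 c0 c0 c0 c0 c0 c0 c0.
byte 0: a3 xor c0 = 63
byte 1: af xor c0 = 6f
byte 2: ae xor c0 = 6e
byte 3: a6 xor c0 = 66
byte 4: a9 xor c0 = 69
byte 5: a7 xor c0 = 67
byte 6: e0 xor c0 = 20
byte 7: f7 xor c0 = 37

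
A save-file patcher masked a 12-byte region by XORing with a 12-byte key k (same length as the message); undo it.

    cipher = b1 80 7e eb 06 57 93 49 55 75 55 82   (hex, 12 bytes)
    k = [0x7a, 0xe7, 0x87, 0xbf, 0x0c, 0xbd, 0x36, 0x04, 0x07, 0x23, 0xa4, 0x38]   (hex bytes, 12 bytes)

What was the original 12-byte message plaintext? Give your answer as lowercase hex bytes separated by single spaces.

cb 67 f9 54 0a ea a5 4d 52 56 f1 ba

XOR is its own inverse, so applying the key byte-wise gives the result directly.
b1 ^ 7a = cb
80 ^ e7 = 67
7e ^ 87 = f9
eb ^ bf = 54
06 ^ 0c = 0a
57 ^ bd = ea
93 ^ 36 = a5
49 ^ 04 = 4d
55 ^ 07 = 52
75 ^ 23 = 56
55 ^ a4 = f1
82 ^ 38 = ba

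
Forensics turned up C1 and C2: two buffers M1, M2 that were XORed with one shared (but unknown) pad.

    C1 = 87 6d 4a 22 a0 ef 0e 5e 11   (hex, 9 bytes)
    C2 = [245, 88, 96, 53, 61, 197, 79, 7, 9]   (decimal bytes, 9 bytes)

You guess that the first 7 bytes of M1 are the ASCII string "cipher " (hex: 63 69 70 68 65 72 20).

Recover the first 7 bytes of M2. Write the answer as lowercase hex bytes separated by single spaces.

First, C1 ⊕ C2 = (M1 ⊕ K) ⊕ (M2 ⊕ K) = M1 ⊕ M2, so the key drops out. Then M2 = (M1 ⊕ M2) ⊕ M1 over the first 7 bytes.
byte 0: (87 ⊕ f5) ⊕ 63 = 72 ⊕ 63 = 11
byte 1: (6d ⊕ 58) ⊕ 69 = 35 ⊕ 69 = 5c
byte 2: (4a ⊕ 60) ⊕ 70 = 2a ⊕ 70 = 5a
byte 3: (22 ⊕ 35) ⊕ 68 = 17 ⊕ 68 = 7f
byte 4: (a0 ⊕ 3d) ⊕ 65 = 9d ⊕ 65 = f8
byte 5: (ef ⊕ c5) ⊕ 72 = 2a ⊕ 72 = 58
byte 6: (0e ⊕ 4f) ⊕ 20 = 41 ⊕ 20 = 61

11 5c 5a 7f f8 58 61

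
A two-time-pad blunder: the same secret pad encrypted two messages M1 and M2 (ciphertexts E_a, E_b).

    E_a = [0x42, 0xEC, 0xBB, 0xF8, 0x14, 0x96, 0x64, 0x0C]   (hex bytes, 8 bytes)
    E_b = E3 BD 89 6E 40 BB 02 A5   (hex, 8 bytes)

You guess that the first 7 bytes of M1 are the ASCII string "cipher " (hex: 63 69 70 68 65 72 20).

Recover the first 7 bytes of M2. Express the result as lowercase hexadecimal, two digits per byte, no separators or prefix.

c23842fe315f46

First, E_a ⊕ E_b = (M1 ⊕ K) ⊕ (M2 ⊕ K) = M1 ⊕ M2, so the key drops out. Then M2 = (M1 ⊕ M2) ⊕ M1 over the first 7 bytes.
byte 0: (42 ⊕ e3) ⊕ 63 = a1 ⊕ 63 = c2
byte 1: (ec ⊕ bd) ⊕ 69 = 51 ⊕ 69 = 38
byte 2: (bb ⊕ 89) ⊕ 70 = 32 ⊕ 70 = 42
byte 3: (f8 ⊕ 6e) ⊕ 68 = 96 ⊕ 68 = fe
byte 4: (14 ⊕ 40) ⊕ 65 = 54 ⊕ 65 = 31
byte 5: (96 ⊕ bb) ⊕ 72 = 2d ⊕ 72 = 5f
byte 6: (64 ⊕ 02) ⊕ 20 = 66 ⊕ 20 = 46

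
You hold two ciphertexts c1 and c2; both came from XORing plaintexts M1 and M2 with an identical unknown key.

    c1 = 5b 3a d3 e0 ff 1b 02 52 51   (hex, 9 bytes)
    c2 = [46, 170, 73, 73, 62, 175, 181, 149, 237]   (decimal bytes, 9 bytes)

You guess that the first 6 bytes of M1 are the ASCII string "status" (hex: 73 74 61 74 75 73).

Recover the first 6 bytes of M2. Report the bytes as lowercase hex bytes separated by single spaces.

06 e4 fb dd b4 c7

First, c1 ⊕ c2 = (M1 ⊕ K) ⊕ (M2 ⊕ K) = M1 ⊕ M2, so the key drops out. Then M2 = (M1 ⊕ M2) ⊕ M1 over the first 6 bytes.
byte 0: (5b XOR 2e) XOR 73 = 75 XOR 73 = 06
byte 1: (3a XOR aa) XOR 74 = 90 XOR 74 = e4
byte 2: (d3 XOR 49) XOR 61 = 9a XOR 61 = fb
byte 3: (e0 XOR 49) XOR 74 = a9 XOR 74 = dd
byte 4: (ff XOR 3e) XOR 75 = c1 XOR 75 = b4
byte 5: (1b XOR af) XOR 73 = b4 XOR 73 = c7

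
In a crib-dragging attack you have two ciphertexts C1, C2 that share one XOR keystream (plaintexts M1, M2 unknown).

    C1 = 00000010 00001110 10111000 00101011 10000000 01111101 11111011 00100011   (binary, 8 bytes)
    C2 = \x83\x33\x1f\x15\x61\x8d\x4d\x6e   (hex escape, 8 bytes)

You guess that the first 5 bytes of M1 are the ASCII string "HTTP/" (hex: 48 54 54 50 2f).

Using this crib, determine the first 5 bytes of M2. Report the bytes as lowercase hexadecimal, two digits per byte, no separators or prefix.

First, C1 ⊕ C2 = (M1 ⊕ K) ⊕ (M2 ⊕ K) = M1 ⊕ M2, so the key drops out. Then M2 = (M1 ⊕ M2) ⊕ M1 over the first 5 bytes.
byte 0: (02 ⊕ 83) ⊕ 48 = 81 ⊕ 48 = c9
byte 1: (0e ⊕ 33) ⊕ 54 = 3d ⊕ 54 = 69
byte 2: (b8 ⊕ 1f) ⊕ 54 = a7 ⊕ 54 = f3
byte 3: (2b ⊕ 15) ⊕ 50 = 3e ⊕ 50 = 6e
byte 4: (80 ⊕ 61) ⊕ 2f = e1 ⊕ 2f = ce

c969f36ece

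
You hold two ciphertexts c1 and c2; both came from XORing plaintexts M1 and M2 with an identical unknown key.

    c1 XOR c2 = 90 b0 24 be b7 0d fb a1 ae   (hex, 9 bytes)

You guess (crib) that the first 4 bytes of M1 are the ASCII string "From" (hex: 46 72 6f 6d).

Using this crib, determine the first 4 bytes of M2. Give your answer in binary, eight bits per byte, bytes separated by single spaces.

Since c1 ⊕ c2 = M1 ⊕ M2, XORing with the guessed M1 bytes yields the corresponding M2 bytes: M2 = (c1 ⊕ c2) ⊕ M1.
byte 0: 90 ^ 46 = d6
byte 1: b0 ^ 72 = c2
byte 2: 24 ^ 6f = 4b
byte 3: be ^ 6d = d3

11010110 11000010 01001011 11010011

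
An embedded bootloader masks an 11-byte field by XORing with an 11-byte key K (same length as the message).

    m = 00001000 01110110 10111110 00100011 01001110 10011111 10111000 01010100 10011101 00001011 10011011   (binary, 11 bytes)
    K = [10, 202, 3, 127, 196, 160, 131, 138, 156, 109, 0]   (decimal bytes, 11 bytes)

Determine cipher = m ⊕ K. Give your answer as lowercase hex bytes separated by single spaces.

XOR is its own inverse, so applying the key byte-wise gives the result directly.
byte 0: 00001000 XOR 00001010 = 00000010
byte 1: 01110110 XOR 11001010 = 10111100
byte 2: 10111110 XOR 00000011 = 10111101
byte 3: 00100011 XOR 01111111 = 01011100
byte 4: 01001110 XOR 11000100 = 10001010
byte 5: 10011111 XOR 10100000 = 00111111
byte 6: 10111000 XOR 10000011 = 00111011
byte 7: 01010100 XOR 10001010 = 11011110
byte 8: 10011101 XOR 10011100 = 00000001
byte 9: 00001011 XOR 01101101 = 01100110
byte 10: 10011011 XOR 00000000 = 10011011

02 bc bd 5c 8a 3f 3b de 01 66 9b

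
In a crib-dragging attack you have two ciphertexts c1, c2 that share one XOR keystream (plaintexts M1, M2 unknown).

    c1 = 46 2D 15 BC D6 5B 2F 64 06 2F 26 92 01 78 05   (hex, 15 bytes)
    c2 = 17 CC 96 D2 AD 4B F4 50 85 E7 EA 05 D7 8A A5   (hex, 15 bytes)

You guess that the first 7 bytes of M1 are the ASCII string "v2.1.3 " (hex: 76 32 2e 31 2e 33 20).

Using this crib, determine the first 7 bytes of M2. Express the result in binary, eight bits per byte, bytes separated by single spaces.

00100111 11010011 10101101 01011111 01010101 00100011 11111011

First, c1 ⊕ c2 = (M1 ⊕ K) ⊕ (M2 ⊕ K) = M1 ⊕ M2, so the key drops out. Then M2 = (M1 ⊕ M2) ⊕ M1 over the first 7 bytes.
byte 0: (46 XOR 17) XOR 76 = 51 XOR 76 = 27
byte 1: (2d XOR cc) XOR 32 = e1 XOR 32 = d3
byte 2: (15 XOR 96) XOR 2e = 83 XOR 2e = ad
byte 3: (bc XOR d2) XOR 31 = 6e XOR 31 = 5f
byte 4: (d6 XOR ad) XOR 2e = 7b XOR 2e = 55
byte 5: (5b XOR 4b) XOR 33 = 10 XOR 33 = 23
byte 6: (2f XOR f4) XOR 20 = db XOR 20 = fb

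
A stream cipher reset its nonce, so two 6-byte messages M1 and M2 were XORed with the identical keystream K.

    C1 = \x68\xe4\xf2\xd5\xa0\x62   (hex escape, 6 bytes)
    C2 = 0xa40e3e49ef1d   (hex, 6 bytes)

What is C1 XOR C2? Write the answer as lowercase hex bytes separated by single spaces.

cc ea cc 9c 4f 7f

C1 ⊕ C2 = (M1 ⊕ K) ⊕ (M2 ⊕ K) = M1 ⊕ M2 — the shared key cancels under XOR.
68 XOR a4 = cc
e4 XOR 0e = ea
f2 XOR 3e = cc
d5 XOR 49 = 9c
a0 XOR ef = 4f
62 XOR 1d = 7f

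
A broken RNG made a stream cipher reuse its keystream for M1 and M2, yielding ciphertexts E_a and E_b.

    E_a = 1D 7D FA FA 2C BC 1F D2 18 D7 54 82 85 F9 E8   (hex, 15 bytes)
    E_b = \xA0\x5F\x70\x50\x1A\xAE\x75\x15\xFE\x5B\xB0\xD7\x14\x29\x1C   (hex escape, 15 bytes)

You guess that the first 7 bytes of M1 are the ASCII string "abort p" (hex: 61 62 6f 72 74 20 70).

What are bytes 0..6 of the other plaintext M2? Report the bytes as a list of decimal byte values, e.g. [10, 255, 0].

[220, 64, 229, 216, 66, 50, 26]

First, E_a ⊕ E_b = (M1 ⊕ K) ⊕ (M2 ⊕ K) = M1 ⊕ M2, so the key drops out. Then M2 = (M1 ⊕ M2) ⊕ M1 over the first 7 bytes.
byte 0: (1d xor a0) xor 61 = bd xor 61 = dc
byte 1: (7d xor 5f) xor 62 = 22 xor 62 = 40
byte 2: (fa xor 70) xor 6f = 8a xor 6f = e5
byte 3: (fa xor 50) xor 72 = aa xor 72 = d8
byte 4: (2c xor 1a) xor 74 = 36 xor 74 = 42
byte 5: (bc xor ae) xor 20 = 12 xor 20 = 32
byte 6: (1f xor 75) xor 70 = 6a xor 70 = 1a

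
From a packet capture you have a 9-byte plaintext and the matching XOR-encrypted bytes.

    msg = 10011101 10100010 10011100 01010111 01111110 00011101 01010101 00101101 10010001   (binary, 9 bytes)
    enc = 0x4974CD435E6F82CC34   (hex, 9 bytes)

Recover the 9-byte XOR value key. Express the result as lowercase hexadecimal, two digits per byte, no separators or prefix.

d4d651142072d7e1a5

Since enc = msg ⊕ key, XORing both sides with msg gives key = msg ⊕ enc.
9d ⊕ 49 = d4
a2 ⊕ 74 = d6
9c ⊕ cd = 51
57 ⊕ 43 = 14
7e ⊕ 5e = 20
1d ⊕ 6f = 72
55 ⊕ 82 = d7
2d ⊕ cc = e1
91 ⊕ 34 = a5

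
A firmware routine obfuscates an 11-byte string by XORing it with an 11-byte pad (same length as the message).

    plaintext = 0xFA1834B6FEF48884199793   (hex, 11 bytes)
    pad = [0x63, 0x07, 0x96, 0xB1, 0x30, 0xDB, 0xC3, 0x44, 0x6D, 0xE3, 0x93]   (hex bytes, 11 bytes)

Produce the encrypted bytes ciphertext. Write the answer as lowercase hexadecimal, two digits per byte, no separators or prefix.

991fa207ce2f4bc0747400

250 XOR  99 = 153
 24 XOR   7 =  31
 52 XOR 150 = 162
182 XOR 177 =   7
254 XOR  48 = 206
244 XOR 219 =  47
136 XOR 195 =  75
132 XOR  68 = 192
 25 XOR 109 = 116
151 XOR 227 = 116
147 XOR 147 =   0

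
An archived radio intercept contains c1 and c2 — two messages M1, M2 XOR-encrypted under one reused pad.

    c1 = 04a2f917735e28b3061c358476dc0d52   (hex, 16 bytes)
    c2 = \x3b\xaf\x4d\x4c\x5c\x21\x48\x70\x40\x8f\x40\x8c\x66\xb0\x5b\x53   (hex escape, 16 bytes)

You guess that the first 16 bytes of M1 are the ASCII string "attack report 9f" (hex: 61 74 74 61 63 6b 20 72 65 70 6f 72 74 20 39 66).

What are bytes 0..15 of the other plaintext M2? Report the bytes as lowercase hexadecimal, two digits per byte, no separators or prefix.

5e79c03a4c1440b123e31a7a644c6f67

First, c1 ⊕ c2 = (M1 ⊕ K) ⊕ (M2 ⊕ K) = M1 ⊕ M2, so the key drops out. Then M2 = (M1 ⊕ M2) ⊕ M1 over the first 16 bytes.
byte 0: (04 ^ 3b) ^ 61 = 3f ^ 61 = 5e
byte 1: (a2 ^ af) ^ 74 = 0d ^ 74 = 79
byte 2: (f9 ^ 4d) ^ 74 = b4 ^ 74 = c0
byte 3: (17 ^ 4c) ^ 61 = 5b ^ 61 = 3a
byte 4: (73 ^ 5c) ^ 63 = 2f ^ 63 = 4c
byte 5: (5e ^ 21) ^ 6b = 7f ^ 6b = 14
byte 6: (28 ^ 48) ^ 20 = 60 ^ 20 = 40
byte 7: (b3 ^ 70) ^ 72 = c3 ^ 72 = b1
byte 8: (06 ^ 40) ^ 65 = 46 ^ 65 = 23
byte 9: (1c ^ 8f) ^ 70 = 93 ^ 70 = e3
byte 10: (35 ^ 40) ^ 6f = 75 ^ 6f = 1a
byte 11: (84 ^ 8c) ^ 72 = 08 ^ 72 = 7a
byte 12: (76 ^ 66) ^ 74 = 10 ^ 74 = 64
byte 13: (dc ^ b0) ^ 20 = 6c ^ 20 = 4c
byte 14: (0d ^ 5b) ^ 39 = 56 ^ 39 = 6f
byte 15: (52 ^ 53) ^ 66 = 01 ^ 66 = 67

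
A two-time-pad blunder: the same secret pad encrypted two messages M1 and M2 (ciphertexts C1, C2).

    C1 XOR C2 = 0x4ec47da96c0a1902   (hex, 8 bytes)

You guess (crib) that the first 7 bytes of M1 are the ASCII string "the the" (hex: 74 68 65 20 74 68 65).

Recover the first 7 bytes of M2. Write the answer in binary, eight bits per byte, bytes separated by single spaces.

Since C1 ⊕ C2 = M1 ⊕ M2, XORing with the guessed M1 bytes yields the corresponding M2 bytes: M2 = (C1 ⊕ C2) ⊕ M1.
 78 ⊕ 116 =  58
196 ⊕ 104 = 172
125 ⊕ 101 =  24
169 ⊕  32 = 137
108 ⊕ 116 =  24
 10 ⊕ 104 =  98
 25 ⊕ 101 = 124

00111010 10101100 00011000 10001001 00011000 01100010 01111100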